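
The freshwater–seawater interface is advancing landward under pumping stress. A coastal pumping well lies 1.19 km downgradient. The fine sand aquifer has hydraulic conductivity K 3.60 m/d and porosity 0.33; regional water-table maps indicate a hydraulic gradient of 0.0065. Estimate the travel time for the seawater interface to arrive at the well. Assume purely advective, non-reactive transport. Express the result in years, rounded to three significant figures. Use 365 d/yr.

Specific discharge q = 3.60 × 0.0065 = 0.02340 m/d
v = Ki/n = 3.60·0.0065/0.33 = 0.07091 m/d
L = 1.19 km = 1190 m
t = L / v = 1190 / 0.07091 = 16780 d
   = 16780 / 365 = 46.0 yr

46.0 years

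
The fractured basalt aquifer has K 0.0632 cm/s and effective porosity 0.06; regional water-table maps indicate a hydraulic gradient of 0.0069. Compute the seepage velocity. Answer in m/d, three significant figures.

K = 0.0632 cm/s × 864 = 54.60 m/d
Specific discharge q = 54.60 × 0.0069 = 0.3768 m/d
Average linear velocity = 0.3768 / 0.06 = 6.280 m/d

6.28 m/d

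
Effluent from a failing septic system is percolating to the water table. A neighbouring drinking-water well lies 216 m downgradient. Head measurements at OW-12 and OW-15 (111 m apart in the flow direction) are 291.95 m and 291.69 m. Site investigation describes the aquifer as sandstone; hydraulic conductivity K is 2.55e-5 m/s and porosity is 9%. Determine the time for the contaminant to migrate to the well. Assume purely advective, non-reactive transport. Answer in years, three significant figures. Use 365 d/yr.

10.3 years

Hydraulic gradient i = (291.95 − 291.69) / 111 = 0.26 / 111 = 0.002342
K = 2.55e-5 m/s × 86400 s/d = 2.203 m/d
Darcy flux q = K·i = 2.203 × 0.002342 = 0.005161 m/d
Seepage velocity v = q / n = 0.005161 / 0.09 = 0.05734 m/d
t = L / v = 216 / 0.05734 = 3767 d
   = 3767 / 365 = 10.3 yr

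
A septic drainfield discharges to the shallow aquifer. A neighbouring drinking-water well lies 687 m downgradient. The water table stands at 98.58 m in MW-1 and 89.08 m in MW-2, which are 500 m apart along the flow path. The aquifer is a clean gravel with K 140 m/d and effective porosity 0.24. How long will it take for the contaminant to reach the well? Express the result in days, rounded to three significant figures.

62.0 days

Hydraulic gradient i = (98.58 − 89.08) / 500 = 9.50 / 500 = 0.01900
Specific discharge q = 140 × 0.01900 = 2.660 m/d
Average linear velocity = 2.660 / 0.24 = 11.08 m/d
t = L / v = 687 / 11.08 = 61.98 d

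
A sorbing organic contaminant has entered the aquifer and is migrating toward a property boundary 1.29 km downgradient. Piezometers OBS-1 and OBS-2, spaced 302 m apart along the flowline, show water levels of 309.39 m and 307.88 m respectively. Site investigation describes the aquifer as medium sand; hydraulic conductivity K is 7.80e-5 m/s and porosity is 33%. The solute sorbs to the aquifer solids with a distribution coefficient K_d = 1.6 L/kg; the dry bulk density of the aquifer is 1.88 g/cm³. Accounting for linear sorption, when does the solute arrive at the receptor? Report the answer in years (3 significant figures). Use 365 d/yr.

350 years

Hydraulic gradient i = (309.39 − 307.88) / 302 = 1.51 / 302 = 0.005000
K = 7.80e-5 m/s × 86400 s/d = 6.739 m/d
Specific discharge q = 6.739 × 0.005000 = 0.03370 m/d
v = Ki/n = 6.739·0.005000/0.33 = 0.1021 m/d
Retardation R = 1 + ρ_b·K_d/n = 1 + 1.88×1.6/0.33 = 10.12
Contaminant velocity v_c = v/R = 0.1021/10.12 = 0.01009 m/d
L = 1.29 km = 1290 m
t = L/v_c = 1290/0.01009 = 127800 d
   = 127800/365 = 350 yr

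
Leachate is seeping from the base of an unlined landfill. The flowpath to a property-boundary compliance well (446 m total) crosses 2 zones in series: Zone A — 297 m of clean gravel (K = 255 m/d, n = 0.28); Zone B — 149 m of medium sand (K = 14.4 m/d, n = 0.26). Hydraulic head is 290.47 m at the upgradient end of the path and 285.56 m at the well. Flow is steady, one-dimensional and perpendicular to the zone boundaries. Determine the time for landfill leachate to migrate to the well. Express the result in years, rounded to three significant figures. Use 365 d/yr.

0.783 years

Total head drop ΔH = 290.47 − 285.56 = 4.91 m
Continuity: the same q passes through each zone, so ΔH = q·Σ(L_j/K_j) — the zones act as resistances in series.
Σ(L/K) = 297/255 + 149/14.4 = 1.165 + 10.35 = 11.51 d
q = ΔH / Σ(L/K) = 4.91 / 11.51 = 0.4265 m/d (same in every zone)
Zone A: v = q/n = 0.4265/0.28 = 1.523 m/d → t_A = 297/1.523 = 195.0 d
Zone B: v = q/n = 0.4265/0.26 = 1.640 m/d → t_B = 149/1.640 = 90.83 d
Total t = 195.0 + 90.83 = 285.8 d
   = 285.8 / 365 = 0.783 yr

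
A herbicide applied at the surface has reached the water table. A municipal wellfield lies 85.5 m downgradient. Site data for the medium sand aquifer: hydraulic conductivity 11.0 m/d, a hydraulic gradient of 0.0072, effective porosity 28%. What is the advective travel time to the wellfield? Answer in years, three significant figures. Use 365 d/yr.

0.828 years

Darcy flux q = K·i = 11.0 × 0.0072 = 0.07920 m/d
Average linear velocity = 0.07920 / 0.28 = 0.2829 m/d
t = L / v = 85.5 / 0.2829 = 302.3 d
   = 302.3 / 365 = 0.828 yr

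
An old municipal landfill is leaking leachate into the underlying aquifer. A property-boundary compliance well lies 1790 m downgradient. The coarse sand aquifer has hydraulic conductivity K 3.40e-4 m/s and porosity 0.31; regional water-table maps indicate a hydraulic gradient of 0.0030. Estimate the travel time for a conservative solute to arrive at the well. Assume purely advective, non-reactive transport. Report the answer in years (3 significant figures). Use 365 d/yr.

17.3 years

K = 3.40e-4 m/s × 86400 s/d = 29.38 m/d
Specific discharge q = 29.38 × 0.0030 = 0.08813 m/d
Seepage velocity v = q / n = 0.08813 / 0.31 = 0.2843 m/d
t = L / v = 1790 / 0.2843 = 6297 d
   = 6297 / 365 = 17.3 yr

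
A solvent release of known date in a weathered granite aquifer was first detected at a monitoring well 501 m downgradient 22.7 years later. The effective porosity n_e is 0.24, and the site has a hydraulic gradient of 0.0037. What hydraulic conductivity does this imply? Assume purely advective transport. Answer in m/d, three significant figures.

t = 22.7 years = 8286 d
v = L / t = 501 / 8286 = 0.06047 m/d
K = v · n / i = 0.06047 × 0.24 / 0.0037 = 3.92 m/d

3.92 m/d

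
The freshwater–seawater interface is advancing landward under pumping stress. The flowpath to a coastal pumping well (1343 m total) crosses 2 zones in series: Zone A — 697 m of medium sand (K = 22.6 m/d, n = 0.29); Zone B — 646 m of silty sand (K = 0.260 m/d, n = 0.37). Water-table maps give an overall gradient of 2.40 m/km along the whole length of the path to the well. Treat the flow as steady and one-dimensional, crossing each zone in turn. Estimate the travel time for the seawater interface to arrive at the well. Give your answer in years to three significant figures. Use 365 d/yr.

943 years

Continuity: the same q passes through each zone, so ΔH = q·Σ(L_j/K_j) — the zones act as resistances in series.
Σ(L/K) = 697/22.6 + 646/0.260 = 30.84 + 2485 = 2515 d
K_eq = L_total / Σ(L/K) = 1343 / 2515 = 0.5339 m/d
q = K_eq · i = 0.5339 × 0.0024 = 0.001281 m/d (same in every zone)
Zone A: v = q/n = 0.001281/0.29 = 0.004418 m/d → t_A = 697/0.004418 = 157700 d
Zone B: v = q/n = 0.001281/0.37 = 0.003463 m/d → t_B = 646/0.003463 = 186500 d
Total t = 157700 + 186500 = 344300 d
   = 344300 / 365 = 943 yr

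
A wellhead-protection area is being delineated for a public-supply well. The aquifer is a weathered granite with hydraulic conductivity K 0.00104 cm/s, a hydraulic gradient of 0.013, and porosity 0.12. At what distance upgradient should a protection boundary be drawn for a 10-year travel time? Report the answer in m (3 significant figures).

355 m

K = 0.00104 cm/s × 864 = 0.8986 m/d
Darcy flux q = K·i = 0.8986 × 0.013 = 0.01168 m/d
v_s = q/n_e = 0.01168/0.12 = 0.09734 m/d
T = 10 yr × 365 = 3650 d
L = v × T = 0.09734 × 3650 = 355.3 m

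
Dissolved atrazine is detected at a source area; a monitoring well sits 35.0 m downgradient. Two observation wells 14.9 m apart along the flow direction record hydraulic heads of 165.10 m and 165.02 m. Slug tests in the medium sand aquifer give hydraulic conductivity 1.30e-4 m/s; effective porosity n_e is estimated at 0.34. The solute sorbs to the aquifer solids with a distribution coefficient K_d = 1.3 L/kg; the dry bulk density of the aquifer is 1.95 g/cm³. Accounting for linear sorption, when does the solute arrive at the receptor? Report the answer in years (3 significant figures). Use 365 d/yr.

Hydraulic gradient i = (165.10 − 165.02) / 14.9 = 0.08 / 14.9 = 0.005369
K = 1.30e-4 m/s × 86400 s/d = 11.23 m/d
q = Ki = 11.23 × 0.005369 = 0.06031 m/d
Seepage velocity v = q / n = 0.06031 / 0.34 = 0.1774 m/d
Retardation R = 1 + ρ_b·K_d/n = 1 + 1.95×1.3/0.34 = 8.456
Contaminant velocity v_c = v/R = 0.1774/8.456 = 0.02098 m/d
t = L/v_c = 35.0/0.02098 = 1669 d
   = 1669/365 = 4.57 yr

4.57 years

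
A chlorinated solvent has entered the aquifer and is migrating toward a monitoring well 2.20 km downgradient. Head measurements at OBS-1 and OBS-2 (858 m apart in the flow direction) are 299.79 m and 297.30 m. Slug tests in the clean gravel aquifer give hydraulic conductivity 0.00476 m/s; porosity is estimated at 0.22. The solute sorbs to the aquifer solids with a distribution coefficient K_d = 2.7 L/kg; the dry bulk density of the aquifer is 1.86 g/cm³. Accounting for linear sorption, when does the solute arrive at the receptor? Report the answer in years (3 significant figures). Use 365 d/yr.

26.5 years

Hydraulic gradient i = (299.79 − 297.30) / 858 = 2.49 / 858 = 0.002902
K = 0.00476 m/s × 86400 s/d = 411.3 m/d
Specific discharge q = 411.3 × 0.002902 = 1.194 m/d
Seepage velocity v = q / n = 1.194 / 0.22 = 5.425 m/d
Retardation R = 1 + ρ_b·K_d/n = 1 + 1.86×2.7/0.22 = 23.83
Contaminant velocity v_c = v/R = 5.425/23.83 = 0.2277 m/d
L = 2.20 km = 2200 m
t = L/v_c = 2200/0.2277 = 9662 d
   = 9662/365 = 26.5 yr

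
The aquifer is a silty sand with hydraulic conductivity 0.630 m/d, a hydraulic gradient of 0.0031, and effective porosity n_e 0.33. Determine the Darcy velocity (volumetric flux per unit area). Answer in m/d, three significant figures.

0.00195 m/d

Specific discharge q = 0.630 × 0.0031 = 0.001953 m/d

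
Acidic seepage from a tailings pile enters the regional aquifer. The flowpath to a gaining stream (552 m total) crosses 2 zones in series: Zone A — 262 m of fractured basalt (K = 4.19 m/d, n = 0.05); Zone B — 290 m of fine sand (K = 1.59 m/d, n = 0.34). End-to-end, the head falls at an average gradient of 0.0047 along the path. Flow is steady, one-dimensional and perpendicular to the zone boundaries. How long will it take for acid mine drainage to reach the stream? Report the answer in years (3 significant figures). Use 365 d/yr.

28.9 years

Steady 1-D flow in series ⇒ the Darcy flux q is identical in every zone and the zone head losses add (resistances L/K in series).
Σ(L/K) = 262/4.19 + 290/1.59 = 62.53 + 182.4 = 244.9 d
K_eq = L_total / Σ(L/K) = 552 / 244.9 = 2.254 m/d
q = K_eq · i = 2.254 × 0.0047 = 0.01059 m/d (same in every zone)
Zone A: v = q/n = 0.01059/0.05 = 0.2119 m/d → t_A = 262/0.2119 = 1237 d
Zone B: v = q/n = 0.01059/0.34 = 0.03116 m/d → t_B = 290/0.03116 = 9308 d
Total t = 1237 + 9308 = 10540 d
   = 10540 / 365 = 28.9 yr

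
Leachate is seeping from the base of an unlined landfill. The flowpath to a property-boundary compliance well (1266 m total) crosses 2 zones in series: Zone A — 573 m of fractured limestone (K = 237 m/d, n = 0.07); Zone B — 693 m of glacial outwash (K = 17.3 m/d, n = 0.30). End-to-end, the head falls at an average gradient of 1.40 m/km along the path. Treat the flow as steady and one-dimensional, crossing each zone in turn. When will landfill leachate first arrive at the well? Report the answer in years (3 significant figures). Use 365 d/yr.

For zones in series the flux q is common to all zones; the equivalent conductivity is the harmonic (thickness-weighted) mean, K_eq = L_total / Σ(L_j/K_j).
Σ(L/K) = 573/237 + 693/17.3 = 2.418 + 40.06 = 42.48 d
K_eq = L_total / Σ(L/K) = 1266 / 42.48 = 29.81 m/d
q = K_eq · i = 29.81 × 0.0014 = 0.04173 m/d (same in every zone)
Zone A: v = q/n = 0.04173/0.07 = 0.5961 m/d → t_A = 573/0.5961 = 961.2 d
Zone B: v = q/n = 0.04173/0.30 = 0.1391 m/d → t_B = 693/0.1391 = 4982 d
Total t = 961.2 + 4982 = 5944 d
   = 5944 / 365 = 16.3 yr

16.3 years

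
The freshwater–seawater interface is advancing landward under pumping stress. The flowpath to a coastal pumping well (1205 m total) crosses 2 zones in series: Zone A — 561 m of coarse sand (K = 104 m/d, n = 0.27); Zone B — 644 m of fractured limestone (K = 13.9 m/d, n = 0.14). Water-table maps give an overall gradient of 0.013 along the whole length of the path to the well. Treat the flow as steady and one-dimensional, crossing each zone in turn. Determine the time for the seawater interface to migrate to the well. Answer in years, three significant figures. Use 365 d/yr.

2.19 years

Steady 1-D flow in series ⇒ the Darcy flux q is identical in every zone and the zone head losses add (resistances L/K in series).
Σ(L/K) = 561/104 + 644/13.9 = 5.394 + 46.33 = 51.73 d
K_eq = L_total / Σ(L/K) = 1205 / 51.73 = 23.30 m/d
q = K_eq · i = 23.30 × 0.013 = 0.3029 m/d (same in every zone)
Zone A: v = q/n = 0.3029/0.27 = 1.122 m/d → t_A = 561/1.122 = 500.1 d
Zone B: v = q/n = 0.3029/0.14 = 2.163 m/d → t_B = 644/2.163 = 297.7 d
Total t = 500.1 + 297.7 = 797.9 d
   = 797.9 / 365 = 2.19 yr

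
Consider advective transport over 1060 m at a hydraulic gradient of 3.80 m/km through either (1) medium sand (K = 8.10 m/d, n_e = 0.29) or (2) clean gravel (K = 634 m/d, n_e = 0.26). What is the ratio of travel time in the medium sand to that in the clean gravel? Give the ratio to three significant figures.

Unit 1 (medium sand): v = 8.10×0.0038/0.29 = 0.1061 m/d, t = 1060/0.1061 = 9987 d
Unit 2 (clean gravel): v = 634×0.0038/0.26 = 9.266 m/d, t = 1060/9.266 = 114.4 d
t(medium sand) / t(clean gravel) = 9987/114.4 = 87.3

87.3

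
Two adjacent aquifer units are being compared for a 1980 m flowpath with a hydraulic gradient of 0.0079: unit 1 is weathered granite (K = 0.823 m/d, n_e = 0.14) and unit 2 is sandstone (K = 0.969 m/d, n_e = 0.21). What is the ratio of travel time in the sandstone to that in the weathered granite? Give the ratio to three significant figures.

Unit 1 (weathered granite): v = 0.823×0.0079/0.14 = 0.04644 m/d, t = 1980/0.04644 = 42640 d
Unit 2 (sandstone): v = 0.969×0.0079/0.21 = 0.03645 m/d, t = 1980/0.03645 = 54320 d
t(sandstone) / t(weathered granite) = 54320/42640 = 1.27

1.27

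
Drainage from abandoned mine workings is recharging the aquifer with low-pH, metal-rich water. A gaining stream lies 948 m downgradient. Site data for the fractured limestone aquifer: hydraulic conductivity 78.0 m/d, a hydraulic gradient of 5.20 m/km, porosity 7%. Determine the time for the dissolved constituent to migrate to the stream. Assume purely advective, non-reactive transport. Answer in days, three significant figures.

164 days

q = Ki = 78.0 × 0.0052 = 0.4056 m/d
Seepage velocity v = q / n = 0.4056 / 0.07 = 5.794 m/d
t = L / v = 948 / 5.794 = 163.6 d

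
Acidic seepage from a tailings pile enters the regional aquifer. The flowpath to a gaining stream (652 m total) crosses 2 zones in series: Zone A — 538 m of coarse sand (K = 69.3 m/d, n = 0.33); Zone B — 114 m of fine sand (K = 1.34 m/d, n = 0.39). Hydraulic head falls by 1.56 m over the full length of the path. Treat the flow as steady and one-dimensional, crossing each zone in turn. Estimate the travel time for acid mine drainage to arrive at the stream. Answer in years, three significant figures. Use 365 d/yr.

36.2 years

Steady 1-D flow in series ⇒ the Darcy flux q is identical in every zone and the zone head losses add (resistances L/K in series).
Σ(L/K) = 538/69.3 + 114/1.34 = 7.763 + 85.07 = 92.84 d
q = ΔH / Σ(L/K) = 1.56 / 92.84 = 0.01680 m/d (same in every zone)
Zone A: v = q/n = 0.01680/0.33 = 0.05092 m/d → t_A = 538/0.05092 = 10570 d
Zone B: v = q/n = 0.01680/0.39 = 0.04309 m/d → t_B = 114/0.04309 = 2646 d
Total t = 10570 + 2646 = 13210 d
   = 13210 / 365 = 36.2 yr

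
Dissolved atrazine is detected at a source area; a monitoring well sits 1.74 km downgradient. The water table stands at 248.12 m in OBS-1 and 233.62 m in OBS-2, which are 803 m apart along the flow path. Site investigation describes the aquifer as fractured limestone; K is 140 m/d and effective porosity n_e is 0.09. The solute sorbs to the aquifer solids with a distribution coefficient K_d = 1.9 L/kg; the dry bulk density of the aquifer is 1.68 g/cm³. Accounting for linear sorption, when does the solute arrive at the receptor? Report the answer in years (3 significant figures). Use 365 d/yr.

6.19 years

Hydraulic gradient i = (248.12 − 233.62) / 803 = 14.50 / 803 = 0.01806
Darcy flux q = K·i = 140 × 0.01806 = 2.528 m/d
Seepage velocity v = q / n = 2.528 / 0.09 = 28.09 m/d
Retardation R = 1 + ρ_b·K_d/n = 1 + 1.68×1.9/0.09 = 36.47
Contaminant velocity v_c = v/R = 28.09/36.47 = 0.7703 m/d
L = 1.74 km = 1740 m
t = L/v_c = 1740/0.7703 = 2259 d
   = 2259/365 = 6.19 yr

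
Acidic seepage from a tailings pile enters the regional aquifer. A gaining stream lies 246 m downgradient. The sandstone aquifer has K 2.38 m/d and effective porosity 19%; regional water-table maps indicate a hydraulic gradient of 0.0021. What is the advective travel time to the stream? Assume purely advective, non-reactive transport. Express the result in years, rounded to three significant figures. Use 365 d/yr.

25.6 years

q = Ki = 2.38 × 0.0021 = 0.004998 m/d
v_s = q/n_e = 0.004998/0.19 = 0.02631 m/d
t = L / v = 246 / 0.02631 = 9352 d
   = 9352 / 365 = 25.6 yr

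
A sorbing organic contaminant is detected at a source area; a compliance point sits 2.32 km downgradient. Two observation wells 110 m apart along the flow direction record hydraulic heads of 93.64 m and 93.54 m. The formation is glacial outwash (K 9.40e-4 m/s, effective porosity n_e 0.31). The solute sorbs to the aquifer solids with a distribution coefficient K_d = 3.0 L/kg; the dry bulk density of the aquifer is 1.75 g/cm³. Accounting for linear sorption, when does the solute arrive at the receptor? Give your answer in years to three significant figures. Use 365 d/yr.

Hydraulic gradient i = (93.64 − 93.54) / 110 = 0.10 / 110 = 9.091e-4
K = 9.40e-4 m/s × 86400 s/d = 81.22 m/d
Specific discharge q = 81.22 × 9.091e-4 = 0.07383 m/d
Average linear velocity = 0.07383 / 0.31 = 0.2382 m/d
Retardation R = 1 + ρ_b·K_d/n = 1 + 1.75×3.0/0.31 = 17.94
Contaminant velocity v_c = v/R = 0.2382/17.94 = 0.01328 m/d
L = 2.32 km = 2320 m
t = L/v_c = 2320/0.01328 = 174700 d
   = 174700/365 = 479 yr

479 years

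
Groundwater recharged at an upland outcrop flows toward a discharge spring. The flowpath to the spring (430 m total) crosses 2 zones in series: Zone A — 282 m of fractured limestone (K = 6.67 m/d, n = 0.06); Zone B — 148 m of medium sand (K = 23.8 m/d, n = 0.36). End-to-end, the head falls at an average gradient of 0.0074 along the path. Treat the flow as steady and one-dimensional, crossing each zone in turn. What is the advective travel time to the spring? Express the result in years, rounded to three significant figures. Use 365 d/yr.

2.93 years

Continuity: the same q passes through each zone, so ΔH = q·Σ(L_j/K_j) — the zones act as resistances in series.
Σ(L/K) = 282/6.67 + 148/23.8 = 42.28 + 6.218 = 48.50 d
K_eq = L_total / Σ(L/K) = 430 / 48.50 = 8.866 m/d
q = K_eq · i = 8.866 × 0.0074 = 0.06561 m/d (same in every zone)
Zone A: v = q/n = 0.06561/0.06 = 1.094 m/d → t_A = 282/1.094 = 257.9 d
Zone B: v = q/n = 0.06561/0.36 = 0.1823 m/d → t_B = 148/0.1823 = 812.0 d
Total t = 257.9 + 812.0 = 1070 d
   = 1070 / 365 = 2.93 yr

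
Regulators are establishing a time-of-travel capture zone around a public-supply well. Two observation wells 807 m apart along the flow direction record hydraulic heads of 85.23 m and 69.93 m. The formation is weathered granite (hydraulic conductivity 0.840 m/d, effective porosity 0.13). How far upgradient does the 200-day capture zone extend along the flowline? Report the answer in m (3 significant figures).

Hydraulic gradient i = (85.23 − 69.93) / 807 = 15.30 / 807 = 0.01896
Specific discharge q = 0.840 × 0.01896 = 0.01593 m/d
v = Ki/n = 0.840·0.01896/0.13 = 0.1225 m/d
L = v × T = 0.1225 × 200 = 24.50 m

24.5 m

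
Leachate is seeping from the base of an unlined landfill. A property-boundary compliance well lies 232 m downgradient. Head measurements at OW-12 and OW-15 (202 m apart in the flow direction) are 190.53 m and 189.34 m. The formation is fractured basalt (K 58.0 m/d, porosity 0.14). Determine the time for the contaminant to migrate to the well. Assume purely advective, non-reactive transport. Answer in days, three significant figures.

95.1 days

Hydraulic gradient i = (190.53 − 189.34) / 202 = 1.19 / 202 = 0.005891
q = Ki = 58.0 × 0.005891 = 0.3417 m/d
v_s = q/n_e = 0.3417/0.14 = 2.441 m/d
t = L / v = 232 / 2.441 = 95.06 d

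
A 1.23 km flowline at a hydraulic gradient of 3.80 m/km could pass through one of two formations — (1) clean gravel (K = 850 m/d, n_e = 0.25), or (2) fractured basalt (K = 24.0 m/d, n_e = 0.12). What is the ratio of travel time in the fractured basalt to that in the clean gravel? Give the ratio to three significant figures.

Unit 1 (clean gravel): v = 850×0.0038/0.25 = 12.92 m/d, t = 1230/12.92 = 95.20 d
Unit 2 (fractured basalt): v = 24.0×0.0038/0.12 = 0.7600 m/d, t = 1230/0.7600 = 1618 d
t(fractured basalt) / t(clean gravel) = 1618/95.20 = 17.0

17.0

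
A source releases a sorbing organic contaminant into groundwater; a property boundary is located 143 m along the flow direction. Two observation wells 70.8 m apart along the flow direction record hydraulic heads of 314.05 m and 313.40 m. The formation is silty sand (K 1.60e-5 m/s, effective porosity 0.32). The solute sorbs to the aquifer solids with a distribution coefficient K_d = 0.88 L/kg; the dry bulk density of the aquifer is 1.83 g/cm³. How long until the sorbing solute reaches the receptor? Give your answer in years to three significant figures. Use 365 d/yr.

59.6 years

Hydraulic gradient i = (314.05 − 313.40) / 70.8 = 0.65 / 70.8 = 0.009181
K = 1.60e-5 m/s × 86400 s/d = 1.382 m/d
Darcy flux q = K·i = 1.382 × 0.009181 = 0.01269 m/d
Average linear velocity = 0.01269 / 0.32 = 0.03966 m/d
Retardation R = 1 + ρ_b·K_d/n = 1 + 1.83×0.88/0.32 = 6.033
Contaminant velocity v_c = v/R = 0.03966/6.033 = 0.006575 m/d
t = L/v_c = 143/0.006575 = 21750 d
   = 21750/365 = 59.6 yr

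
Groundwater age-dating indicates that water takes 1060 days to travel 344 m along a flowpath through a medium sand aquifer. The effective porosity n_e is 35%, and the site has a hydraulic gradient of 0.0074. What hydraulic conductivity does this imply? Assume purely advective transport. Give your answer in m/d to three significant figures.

v = L / t = 344 / 1060 = 0.3245 m/d
K = v · n / i = 0.3245 × 0.35 / 0.0074 = 15.3 m/d

15.3 m/d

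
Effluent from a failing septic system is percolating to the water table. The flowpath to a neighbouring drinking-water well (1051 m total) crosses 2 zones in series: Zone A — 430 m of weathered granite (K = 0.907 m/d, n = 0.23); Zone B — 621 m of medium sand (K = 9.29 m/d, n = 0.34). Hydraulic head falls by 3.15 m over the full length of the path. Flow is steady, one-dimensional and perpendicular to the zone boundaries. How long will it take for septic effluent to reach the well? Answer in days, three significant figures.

Steady 1-D flow in series ⇒ the Darcy flux q is identical in every zone and the zone head losses add (resistances L/K in series).
Σ(L/K) = 430/0.907 + 621/9.29 = 474.1 + 66.85 = 540.9 d
q = ΔH / Σ(L/K) = 3.15 / 540.9 = 0.005823 m/d (same in every zone)
Zone A: v = q/n = 0.005823/0.23 = 0.02532 m/d → t_A = 430/0.02532 = 16980 d
Zone B: v = q/n = 0.005823/0.34 = 0.01713 m/d → t_B = 621/0.01713 = 36260 d
Total t = 16980 + 36260 = 53240 d

53200 days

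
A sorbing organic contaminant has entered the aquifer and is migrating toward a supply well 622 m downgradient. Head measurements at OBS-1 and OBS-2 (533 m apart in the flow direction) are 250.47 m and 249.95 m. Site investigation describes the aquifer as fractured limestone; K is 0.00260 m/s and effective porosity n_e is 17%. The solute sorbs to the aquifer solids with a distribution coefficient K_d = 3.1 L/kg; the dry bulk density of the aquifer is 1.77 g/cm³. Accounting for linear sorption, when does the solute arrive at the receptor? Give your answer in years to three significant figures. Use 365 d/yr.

44.0 years

Hydraulic gradient i = (250.47 − 249.95) / 533 = 0.52 / 533 = 9.756e-4
K = 0.00260 m/s × 86400 s/d = 224.6 m/d
Specific discharge q = 224.6 × 9.756e-4 = 0.2192 m/d
Average linear velocity = 0.2192 / 0.17 = 1.289 m/d
Retardation R = 1 + ρ_b·K_d/n = 1 + 1.77×3.1/0.17 = 33.28
Contaminant velocity v_c = v/R = 1.289/33.28 = 0.03874 m/d
t = L/v_c = 622/0.03874 = 16060 d
   = 16060/365 = 44.0 yr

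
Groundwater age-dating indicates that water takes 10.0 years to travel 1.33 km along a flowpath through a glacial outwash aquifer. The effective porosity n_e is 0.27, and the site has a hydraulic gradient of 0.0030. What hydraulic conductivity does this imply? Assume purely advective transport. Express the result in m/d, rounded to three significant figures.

32.8 m/d

t = 10.0 years = 3650 d
L = 1.33 km = 1330 m
v = L / t = 1330 / 3650 = 0.3644 m/d
K = v · n / i = 0.3644 × 0.27 / 0.0030 = 32.8 m/d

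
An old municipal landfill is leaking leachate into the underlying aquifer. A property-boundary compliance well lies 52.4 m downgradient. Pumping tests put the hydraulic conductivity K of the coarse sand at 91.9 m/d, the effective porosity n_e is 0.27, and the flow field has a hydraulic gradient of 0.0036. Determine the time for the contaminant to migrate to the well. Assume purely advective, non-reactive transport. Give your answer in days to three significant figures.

Darcy flux q = K·i = 91.9 × 0.0036 = 0.3308 m/d
Average linear velocity = 0.3308 / 0.27 = 1.225 m/d
t = L / v = 52.4 / 1.225 = 42.76 d

42.8 days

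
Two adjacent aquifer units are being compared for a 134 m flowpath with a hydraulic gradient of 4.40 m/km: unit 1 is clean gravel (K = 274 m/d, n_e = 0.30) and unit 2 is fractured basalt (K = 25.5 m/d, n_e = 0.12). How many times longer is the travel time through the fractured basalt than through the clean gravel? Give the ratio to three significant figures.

Unit 1 (clean gravel): v = 274×0.0044/0.30 = 4.019 m/d, t = 134/4.019 = 33.34 d
Unit 2 (fractured basalt): v = 25.5×0.0044/0.12 = 0.9350 m/d, t = 134/0.9350 = 143.3 d
t(fractured basalt) / t(clean gravel) = 143.3/33.34 = 4.30

4.30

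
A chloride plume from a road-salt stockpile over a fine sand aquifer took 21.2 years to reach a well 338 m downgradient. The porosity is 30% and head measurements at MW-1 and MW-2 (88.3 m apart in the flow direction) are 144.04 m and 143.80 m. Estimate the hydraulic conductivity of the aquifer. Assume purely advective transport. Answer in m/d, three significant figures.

Hydraulic gradient i = (144.04 − 143.80) / 88.3 = 0.24 / 88.3 = 0.002718
t = 21.2 years = 7738 d
v = L / t = 338 / 7738 = 0.04368 m/d
K = v · n / i = 0.04368 × 0.30 / 0.002718 = 4.82 m/d

4.82 m/d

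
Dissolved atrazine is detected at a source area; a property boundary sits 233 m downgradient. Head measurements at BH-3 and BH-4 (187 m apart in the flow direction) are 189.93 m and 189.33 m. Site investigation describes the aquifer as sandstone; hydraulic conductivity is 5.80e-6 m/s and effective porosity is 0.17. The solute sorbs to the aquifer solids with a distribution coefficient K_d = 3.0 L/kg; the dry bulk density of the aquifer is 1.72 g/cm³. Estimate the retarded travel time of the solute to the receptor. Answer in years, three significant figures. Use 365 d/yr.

2120 years

Hydraulic gradient i = (189.93 − 189.33) / 187 = 0.60 / 187 = 0.003209
K = 5.80e-6 m/s × 86400 s/d = 0.5011 m/d
Specific discharge q = 0.5011 × 0.003209 = 0.001608 m/d
v = Ki/n = 0.5011·0.003209/0.17 = 0.009458 m/d
Retardation R = 1 + ρ_b·K_d/n = 1 + 1.72×3.0/0.17 = 31.35
Contaminant velocity v_c = v/R = 0.009458/31.35 = 3.017e-4 m/d
t = L/v_c = 233/3.017e-4 = 772400 d
   = 772400/365 = 2120 yr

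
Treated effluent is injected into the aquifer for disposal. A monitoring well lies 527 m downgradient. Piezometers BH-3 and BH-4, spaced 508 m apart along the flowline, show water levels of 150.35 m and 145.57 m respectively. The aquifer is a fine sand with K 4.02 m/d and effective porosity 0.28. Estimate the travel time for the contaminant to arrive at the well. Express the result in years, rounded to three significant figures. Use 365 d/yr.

10.7 years

Hydraulic gradient i = (150.35 − 145.57) / 508 = 4.78 / 508 = 0.009409
Darcy flux q = K·i = 4.02 × 0.009409 = 0.03783 m/d
v = Ki/n = 4.02·0.009409/0.28 = 0.1351 m/d
t = L / v = 527 / 0.1351 = 3901 d
   = 3901 / 365 = 10.7 yr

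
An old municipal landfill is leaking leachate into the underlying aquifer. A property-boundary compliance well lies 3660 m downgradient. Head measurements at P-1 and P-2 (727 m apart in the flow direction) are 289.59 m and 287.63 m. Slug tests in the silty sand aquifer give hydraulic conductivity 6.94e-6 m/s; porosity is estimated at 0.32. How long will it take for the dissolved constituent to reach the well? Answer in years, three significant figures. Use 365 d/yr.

Hydraulic gradient i = (289.59 − 287.63) / 727 = 1.96 / 727 = 0.002696
K = 6.94e-6 m/s × 86400 s/d = 0.5996 m/d
Specific discharge q = 0.5996 × 0.002696 = 0.001617 m/d
Average linear velocity = 0.001617 / 0.32 = 0.005052 m/d
t = L / v = 3660 / 0.005052 = 724500 d
   = 724500 / 365 = 1980 yr

1980 years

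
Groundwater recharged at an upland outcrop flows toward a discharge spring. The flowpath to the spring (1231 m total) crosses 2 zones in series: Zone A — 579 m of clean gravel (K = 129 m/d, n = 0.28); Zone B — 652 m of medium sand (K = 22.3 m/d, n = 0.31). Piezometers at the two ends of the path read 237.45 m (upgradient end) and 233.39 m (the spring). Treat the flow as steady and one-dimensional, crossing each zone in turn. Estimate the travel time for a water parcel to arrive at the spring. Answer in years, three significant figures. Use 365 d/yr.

8.29 years

Total head drop ΔH = 237.45 − 233.39 = 4.06 m
Steady 1-D flow in series ⇒ the Darcy flux q is identical in every zone and the zone head losses add (resistances L/K in series).
Σ(L/K) = 579/129 + 652/22.3 = 4.488 + 29.24 = 33.73 d
q = ΔH / Σ(L/K) = 4.06 / 33.73 = 0.1204 m/d (same in every zone)
Zone A: v = q/n = 0.1204/0.28 = 0.4299 m/d → t_A = 579/0.4299 = 1347 d
Zone B: v = q/n = 0.1204/0.31 = 0.3883 m/d → t_B = 652/0.3883 = 1679 d
Total t = 1347 + 1679 = 3026 d
   = 3026 / 365 = 8.29 yr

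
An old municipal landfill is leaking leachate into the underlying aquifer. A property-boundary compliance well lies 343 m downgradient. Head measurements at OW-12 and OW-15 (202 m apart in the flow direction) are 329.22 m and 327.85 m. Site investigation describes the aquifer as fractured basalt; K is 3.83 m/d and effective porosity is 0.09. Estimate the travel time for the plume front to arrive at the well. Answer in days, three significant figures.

Hydraulic gradient i = (329.22 − 327.85) / 202 = 1.37 / 202 = 0.006782
Darcy flux q = K·i = 3.83 × 0.006782 = 0.02598 m/d
v = Ki/n = 3.83·0.006782/0.09 = 0.2886 m/d
t = L / v = 343 / 0.2886 = 1188 d

1190 days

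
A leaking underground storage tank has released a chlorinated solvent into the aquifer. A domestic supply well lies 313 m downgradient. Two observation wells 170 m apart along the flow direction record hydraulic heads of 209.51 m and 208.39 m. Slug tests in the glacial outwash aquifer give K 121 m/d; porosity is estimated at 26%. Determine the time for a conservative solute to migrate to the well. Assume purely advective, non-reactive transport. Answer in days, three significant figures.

Hydraulic gradient i = (209.51 − 208.39) / 170 = 1.12 / 170 = 0.006588
Specific discharge q = 121 × 0.006588 = 0.7972 m/d
v = Ki/n = 121·0.006588/0.26 = 3.066 m/d
t = L / v = 313 / 3.066 = 102.1 d

102 days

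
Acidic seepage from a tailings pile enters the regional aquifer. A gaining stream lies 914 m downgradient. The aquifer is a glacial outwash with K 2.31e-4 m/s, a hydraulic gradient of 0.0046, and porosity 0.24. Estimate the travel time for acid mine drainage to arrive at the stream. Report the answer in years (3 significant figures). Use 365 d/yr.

6.55 years

K = 2.31e-4 m/s × 86400 s/d = 19.96 m/d
Specific discharge q = 19.96 × 0.0046 = 0.09181 m/d
Average linear velocity = 0.09181 / 0.24 = 0.3825 m/d
t = L / v = 914 / 0.3825 = 2389 d
   = 2389 / 365 = 6.55 yr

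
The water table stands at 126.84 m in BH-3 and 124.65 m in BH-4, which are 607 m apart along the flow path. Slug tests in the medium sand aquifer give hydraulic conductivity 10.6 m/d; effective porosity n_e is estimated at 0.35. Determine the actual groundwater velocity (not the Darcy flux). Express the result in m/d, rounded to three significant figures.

Hydraulic gradient i = (126.84 − 124.65) / 607 = 2.19 / 607 = 0.003608
Specific discharge q = 10.6 × 0.003608 = 0.03824 m/d
Seepage velocity v = q / n = 0.03824 / 0.35 = 0.1093 m/d

0.109 m/d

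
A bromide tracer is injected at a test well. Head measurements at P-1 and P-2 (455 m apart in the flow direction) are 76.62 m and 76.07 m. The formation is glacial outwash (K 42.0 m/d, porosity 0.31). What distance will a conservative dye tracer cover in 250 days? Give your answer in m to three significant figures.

40.9 m

Hydraulic gradient i = (76.62 − 76.07) / 455 = 0.55 / 455 = 0.001209
Specific discharge q = 42.0 × 0.001209 = 0.05077 m/d
v = Ki/n = 42.0·0.001209/0.31 = 0.1638 m/d
L = v × T = 0.1638 × 250 = 40.94 m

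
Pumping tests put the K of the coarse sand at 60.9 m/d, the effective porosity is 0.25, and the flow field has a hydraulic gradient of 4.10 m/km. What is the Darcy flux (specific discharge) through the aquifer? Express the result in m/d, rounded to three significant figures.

0.250 m/d

q = Ki = 60.9 × 0.0041 = 0.2497 m/d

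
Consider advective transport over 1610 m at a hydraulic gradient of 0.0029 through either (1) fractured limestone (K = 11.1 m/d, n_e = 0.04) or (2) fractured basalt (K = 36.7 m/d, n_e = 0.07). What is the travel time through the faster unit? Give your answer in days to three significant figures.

1060 days

Unit 1 (fractured limestone): v = 11.1×0.0029/0.04 = 0.8047 m/d, t = 1610/0.8047 = 2001 d
Unit 2 (fractured basalt): v = 36.7×0.0029/0.07 = 1.520 m/d, t = 1610/1.520 = 1059 d
Faster unit: t = 1060 d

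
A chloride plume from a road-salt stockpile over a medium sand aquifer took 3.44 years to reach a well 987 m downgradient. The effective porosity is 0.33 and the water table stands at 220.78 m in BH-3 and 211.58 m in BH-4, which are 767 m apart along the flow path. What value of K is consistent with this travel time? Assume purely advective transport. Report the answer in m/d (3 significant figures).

Hydraulic gradient i = (220.78 − 211.58) / 767 = 9.20 / 767 = 0.01199
t = 3.44 years = 1256 d
v = L / t = 987 / 1256 = 0.7861 m/d
K = v · n / i = 0.7861 × 0.33 / 0.01199 = 21.6 m/d

21.6 m/d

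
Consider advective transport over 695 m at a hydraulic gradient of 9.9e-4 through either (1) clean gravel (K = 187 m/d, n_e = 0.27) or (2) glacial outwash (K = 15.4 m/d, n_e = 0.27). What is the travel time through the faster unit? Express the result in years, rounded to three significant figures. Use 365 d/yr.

Unit 1 (clean gravel): v = 187×9.9e-4/0.27 = 0.6857 m/d, t = 695/0.6857 = 1014 d
Unit 2 (glacial outwash): v = 15.4×9.9e-4/0.27 = 0.05647 m/d, t = 695/0.05647 = 12310 d
Faster: 1014 d / 365 = 2.78 yr

2.78 years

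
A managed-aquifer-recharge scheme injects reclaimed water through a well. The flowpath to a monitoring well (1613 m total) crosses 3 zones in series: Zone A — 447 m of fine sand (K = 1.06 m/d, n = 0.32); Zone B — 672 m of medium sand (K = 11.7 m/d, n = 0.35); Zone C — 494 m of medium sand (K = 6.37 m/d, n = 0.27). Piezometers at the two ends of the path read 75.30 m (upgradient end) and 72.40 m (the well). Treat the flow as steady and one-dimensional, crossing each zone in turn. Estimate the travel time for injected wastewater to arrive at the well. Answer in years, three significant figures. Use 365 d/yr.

269 years

Total head drop ΔH = 75.30 − 72.40 = 2.90 m
Steady 1-D flow in series ⇒ the Darcy flux q is identical in every zone and the zone head losses add (resistances L/K in series).
Σ(L/K) = 447/1.06 + 672/11.7 + 494/6.37 = 421.7 + 57.44 + 77.55 = 556.7 d
q = ΔH / Σ(L/K) = 2.90 / 556.7 = 0.005209 m/d (same in every zone)
Zone A: v = q/n = 0.005209/0.32 = 0.01628 m/d → t_A = 447/0.01628 = 27460 d
Zone B: v = q/n = 0.005209/0.35 = 0.01488 m/d → t_B = 672/0.01488 = 45150 d
Zone C: v = q/n = 0.005209/0.27 = 0.01929 m/d → t_C = 494/0.01929 = 25600 d
Total t = 27460 + 45150 + 25600 = 98210 d
   = 98210 / 365 = 269 yr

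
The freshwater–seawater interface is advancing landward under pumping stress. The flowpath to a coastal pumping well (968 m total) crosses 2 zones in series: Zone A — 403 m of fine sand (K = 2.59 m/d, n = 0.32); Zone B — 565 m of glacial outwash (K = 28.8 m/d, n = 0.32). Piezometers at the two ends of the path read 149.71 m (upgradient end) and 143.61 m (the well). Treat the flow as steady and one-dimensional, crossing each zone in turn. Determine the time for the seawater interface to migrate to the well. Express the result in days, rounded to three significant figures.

Total head drop ΔH = 149.71 − 143.61 = 6.10 m
Steady 1-D flow in series ⇒ the Darcy flux q is identical in every zone and the zone head losses add (resistances L/K in series).
Σ(L/K) = 403/2.59 + 565/28.8 = 155.6 + 19.62 = 175.2 d
q = ΔH / Σ(L/K) = 6.10 / 175.2 = 0.03481 m/d (same in every zone)
Zone A: v = q/n = 0.03481/0.32 = 0.1088 m/d → t_A = 403/0.1088 = 3704 d
Zone B: v = q/n = 0.03481/0.32 = 0.1088 m/d → t_B = 565/0.1088 = 5193 d
Total t = 3704 + 5193 = 8898 d

8900 days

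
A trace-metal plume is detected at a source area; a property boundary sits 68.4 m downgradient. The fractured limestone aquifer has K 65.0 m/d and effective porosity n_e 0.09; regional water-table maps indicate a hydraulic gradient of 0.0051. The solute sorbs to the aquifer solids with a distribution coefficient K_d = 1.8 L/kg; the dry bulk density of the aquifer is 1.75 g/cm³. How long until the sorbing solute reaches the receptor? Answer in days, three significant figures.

669 days

q = Ki = 65.0 × 0.0051 = 0.3315 m/d
Average linear velocity = 0.3315 / 0.09 = 3.683 m/d
Retardation R = 1 + ρ_b·K_d/n = 1 + 1.75×1.8/0.09 = 36.00
Contaminant velocity v_c = v/R = 3.683/36.00 = 0.1023 m/d
t = L/v_c = 68.4/0.1023 = 668.5 d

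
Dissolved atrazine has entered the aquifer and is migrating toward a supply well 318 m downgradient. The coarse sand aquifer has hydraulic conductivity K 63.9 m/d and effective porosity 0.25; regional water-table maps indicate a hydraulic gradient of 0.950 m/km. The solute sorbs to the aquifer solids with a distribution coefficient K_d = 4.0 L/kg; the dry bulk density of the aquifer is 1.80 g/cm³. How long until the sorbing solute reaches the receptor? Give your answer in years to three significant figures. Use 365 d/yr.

Darcy flux q = K·i = 63.9 × 9.5e-4 = 0.06070 m/d
Average linear velocity = 0.06070 / 0.25 = 0.2428 m/d
Retardation R = 1 + ρ_b·K_d/n = 1 + 1.80×4.0/0.25 = 29.80
Contaminant velocity v_c = v/R = 0.2428/29.80 = 0.008148 m/d
t = L/v_c = 318/0.008148 = 39030 d
   = 39030/365 = 107 yr

107 years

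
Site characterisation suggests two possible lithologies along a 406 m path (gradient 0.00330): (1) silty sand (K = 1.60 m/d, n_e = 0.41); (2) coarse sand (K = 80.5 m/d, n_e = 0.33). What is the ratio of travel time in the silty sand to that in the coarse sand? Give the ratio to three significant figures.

62.5

Unit 1 (silty sand): v = 1.60×0.0033/0.41 = 0.01288 m/d, t = 406/0.01288 = 31530 d
Unit 2 (coarse sand): v = 80.5×0.0033/0.33 = 0.8050 m/d, t = 406/0.8050 = 504.3 d
t(silty sand) / t(coarse sand) = 31530/504.3 = 62.5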